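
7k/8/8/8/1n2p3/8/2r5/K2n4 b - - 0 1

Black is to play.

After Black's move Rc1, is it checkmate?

yes

After Rc1: white king on a1; in check: yes, from the black rook on c1.
King squares — b1: attacked by Rc1; a2: attacked by Nb4; b2: attacked by Nd1.
White has no legal moves → checkmate.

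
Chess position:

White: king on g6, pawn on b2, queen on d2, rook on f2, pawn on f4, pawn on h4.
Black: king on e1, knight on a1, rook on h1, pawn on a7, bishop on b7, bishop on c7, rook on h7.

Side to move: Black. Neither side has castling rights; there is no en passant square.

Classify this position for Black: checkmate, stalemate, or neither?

checkmate

Black to move; black king on e1.
In check: yes, from the white queen on d2.
King squares — d1: attacked by Qd2; f1: attacked by Rf2; d2: attacked by Rf2; e2: attacked by Qd2; f2: attacked by Qd2.
Legal moves for Black: none.
In check with no legal moves → checkmate.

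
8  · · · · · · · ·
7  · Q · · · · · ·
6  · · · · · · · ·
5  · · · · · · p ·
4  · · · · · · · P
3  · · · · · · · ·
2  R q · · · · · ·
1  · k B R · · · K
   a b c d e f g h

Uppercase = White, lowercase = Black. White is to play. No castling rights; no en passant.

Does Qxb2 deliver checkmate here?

yes

After Qxb2: black king on b1; in check: yes, from the white queen on b2.
King squares — a1: attacked by Ra2; c1: attacked by Rd1; a2: attacked by Qb2; b2: attacked by Bc1; c2: attacked by Qb2.
Black has no legal moves → checkmate.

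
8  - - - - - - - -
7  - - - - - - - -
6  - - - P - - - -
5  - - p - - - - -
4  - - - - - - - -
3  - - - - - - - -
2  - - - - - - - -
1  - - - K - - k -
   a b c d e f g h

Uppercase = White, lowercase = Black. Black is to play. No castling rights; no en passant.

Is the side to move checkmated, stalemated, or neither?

Black to move; black king on g1.
In check: no.
Legal moves for Black: Kh2, Kg2, Kf2, Kh1, Kf1, c4.
Black has 6 legal moves and is not in check → neither.

neither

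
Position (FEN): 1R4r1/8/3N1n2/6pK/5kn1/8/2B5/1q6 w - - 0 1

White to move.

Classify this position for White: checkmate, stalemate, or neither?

White to move; white king on h5.
In check: yes, from the black knight on f6.
King squares — g4: attacked by Kf4; h4: attacked by Pg5; g5: attacked by Kf4; g6: attacked by Rg8; h6: attacked by Ng4.
Legal moves for White: none.
In check with no legal moves → checkmate.

checkmate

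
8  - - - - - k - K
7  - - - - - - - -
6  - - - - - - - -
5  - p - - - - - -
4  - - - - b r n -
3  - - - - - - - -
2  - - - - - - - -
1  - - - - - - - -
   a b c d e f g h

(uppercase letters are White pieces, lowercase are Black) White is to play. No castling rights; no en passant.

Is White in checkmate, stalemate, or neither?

White to move; white king on h8.
In check: no.
King squares — g7: attacked by Kf8; h7: attacked by Be4; g8: attacked by Kf8.
Legal moves for White: none.
Not in check and no legal moves → stalemate.

stalemate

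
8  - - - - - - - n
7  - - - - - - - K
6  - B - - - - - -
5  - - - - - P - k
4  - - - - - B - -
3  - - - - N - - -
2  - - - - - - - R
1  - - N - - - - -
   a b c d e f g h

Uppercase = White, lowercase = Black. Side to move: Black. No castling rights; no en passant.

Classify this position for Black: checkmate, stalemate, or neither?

checkmate

Black to move; black king on h5.
In check: yes, from the white rook on h2.
King squares — g4: attacked by Ne3; h4: attacked by Rh2; g5: attacked by Bf4; g6: attacked by Pf5; h6: attacked by Rh2.
Legal moves for Black: none.
In check with no legal moves → checkmate.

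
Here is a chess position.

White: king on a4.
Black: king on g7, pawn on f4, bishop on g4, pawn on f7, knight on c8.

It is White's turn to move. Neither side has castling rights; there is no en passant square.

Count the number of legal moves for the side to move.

White to move; king on a4.
In check: no.
Legal moves: Kb5, Ka5, Kb4, Kb3, Ka3.
Count: 5.

5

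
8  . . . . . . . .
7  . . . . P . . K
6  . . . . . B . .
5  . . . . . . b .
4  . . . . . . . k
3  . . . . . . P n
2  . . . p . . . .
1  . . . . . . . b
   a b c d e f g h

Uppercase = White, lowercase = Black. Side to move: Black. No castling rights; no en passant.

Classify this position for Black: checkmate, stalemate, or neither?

Black to move; black king on h4.
In check: yes, from the white pawn on g3.
Legal moves for Black: Kh5, Kg4, Kxg3.
Black is in check but has 3 legal moves → neither.

neither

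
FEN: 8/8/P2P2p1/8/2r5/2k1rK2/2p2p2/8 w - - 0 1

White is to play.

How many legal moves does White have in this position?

White to move; king on f3.
In check: yes, from the black rook on e3.
Legal moves: Kxe3, Kg2, Kxf2.
Count: 3.

3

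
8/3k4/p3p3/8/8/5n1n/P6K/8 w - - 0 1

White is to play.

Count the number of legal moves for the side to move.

4

White to move; king on h2.
In check: yes, from the black knight on f3.
Legal moves: Kxh3, Kg3, Kg2, Kh1.
Count: 4.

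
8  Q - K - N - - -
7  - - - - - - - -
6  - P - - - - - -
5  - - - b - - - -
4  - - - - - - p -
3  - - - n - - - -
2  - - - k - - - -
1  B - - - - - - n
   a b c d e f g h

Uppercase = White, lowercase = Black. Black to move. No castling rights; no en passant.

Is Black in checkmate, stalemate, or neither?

Black to move; black king on d2.
In check: no.
Legal moves for Black include: Bg8, Bxa8, Bf7, Bb7+, Be6+, Bc6, Be4, Bc4, Bf3, Bb3, Bg2, Ba2, Ne5, Nc5, Nf4, Nb4, Ndf2, Nb2, ... (list truncated; more exist).
Black has legal moves and is not in check → neither.

neither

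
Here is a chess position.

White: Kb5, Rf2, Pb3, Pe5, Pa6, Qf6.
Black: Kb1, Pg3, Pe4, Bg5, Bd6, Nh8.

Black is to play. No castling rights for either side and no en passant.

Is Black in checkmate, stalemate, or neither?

Black to move; black king on b1.
In check: no.
Legal moves for Black include: Nf7, Ng6, Bf8, Bb8, Be7, Bc7, Bxe5, Bc5, Bb4, Ba3, Bh6, Bxf6, Bh4, Bf4, Be3, Bd2, Bc1, Kc1, ... (list truncated; more exist).
Black has legal moves and is not in check → neither.

neither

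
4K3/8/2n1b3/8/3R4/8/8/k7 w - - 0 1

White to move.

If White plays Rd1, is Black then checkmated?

no

After Rd1: black king on a1; in check: yes, from the white rook on d1.
Black has 2 legal replies: Kb2, Ka2.
In check but a legal move exists → not checkmate.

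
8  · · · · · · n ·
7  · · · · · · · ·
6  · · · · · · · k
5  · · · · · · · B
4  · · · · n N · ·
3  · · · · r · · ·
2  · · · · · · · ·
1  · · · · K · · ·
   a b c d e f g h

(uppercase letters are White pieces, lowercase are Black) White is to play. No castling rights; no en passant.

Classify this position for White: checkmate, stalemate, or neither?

White to move; white king on e1.
In check: yes, from the black rook on e3.
Legal moves for White: Kf1, Kd1, Be2, Ne2.
White is in check but has 4 legal moves → neither.

neither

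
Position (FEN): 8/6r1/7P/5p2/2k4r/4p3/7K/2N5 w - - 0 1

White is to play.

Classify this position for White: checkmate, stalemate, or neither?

White to move; white king on h2.
In check: yes, from the black rook on h4.
King squares — g1: attacked by Rg7; h1: attacked by Rh4; g2: attacked by Rg7; g3: attacked by Rg7; h3: attacked by Rh4.
Legal moves for White: none.
In check with no legal moves → checkmate.

checkmate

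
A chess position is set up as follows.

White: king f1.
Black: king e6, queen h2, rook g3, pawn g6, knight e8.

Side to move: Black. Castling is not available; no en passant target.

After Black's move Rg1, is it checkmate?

After Rg1: white king on f1; in check: yes, from the black rook on g1.
King squares — e1: attacked by Rg1; g1: attacked by Qh2; e2: attacked by Qh2; f2: attacked by Qh2; g2: attacked by Rg1.
White has no legal moves → checkmate.

yes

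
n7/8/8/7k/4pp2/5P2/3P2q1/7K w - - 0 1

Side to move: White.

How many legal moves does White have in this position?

White to move; king on h1.
In check: yes, from the black queen on g2.
Legal moves: Kxg2.
Count: 1.

1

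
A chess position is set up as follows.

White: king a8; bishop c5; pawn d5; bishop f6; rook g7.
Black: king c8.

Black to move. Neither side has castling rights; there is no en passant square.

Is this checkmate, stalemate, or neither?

stalemate

Black to move; black king on c8.
In check: no.
King squares — b7: attacked by Rg7; c7: attacked by Rg7; d7: attacked by Rg7; b8: attacked by Ka8; d8: attacked by Bf6.
Legal moves for Black: none.
Not in check and no legal moves → stalemate.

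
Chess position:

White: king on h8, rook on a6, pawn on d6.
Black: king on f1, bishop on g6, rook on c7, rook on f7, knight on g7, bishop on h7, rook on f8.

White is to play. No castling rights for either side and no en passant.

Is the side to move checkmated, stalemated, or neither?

White to move; white king on h8.
In check: yes, from the black rook on f8.
King squares — g7: attacked by Rf7; h7: attacked by Bg6; g8: attacked by Bh7.
Legal moves for White: none.
In check with no legal moves → checkmate.

checkmate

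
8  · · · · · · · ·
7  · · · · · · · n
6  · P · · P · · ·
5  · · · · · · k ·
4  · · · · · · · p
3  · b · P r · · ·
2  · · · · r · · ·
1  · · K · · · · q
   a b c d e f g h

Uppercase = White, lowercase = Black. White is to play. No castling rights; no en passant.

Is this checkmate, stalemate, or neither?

checkmate

White to move; white king on c1.
In check: yes, from the black queen on h1.
King squares — b1: attacked by Qh1; d1: attacked by Qh1; b2: attacked by Re2; c2: attacked by Re2; d2: attacked by Re2.
Legal moves for White: none.
In check with no legal moves → checkmate.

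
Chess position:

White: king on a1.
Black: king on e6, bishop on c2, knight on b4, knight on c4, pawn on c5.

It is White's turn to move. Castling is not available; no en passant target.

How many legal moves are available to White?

White to move; king on a1.
In check: no.
Legal moves: none.
Count: 0.

0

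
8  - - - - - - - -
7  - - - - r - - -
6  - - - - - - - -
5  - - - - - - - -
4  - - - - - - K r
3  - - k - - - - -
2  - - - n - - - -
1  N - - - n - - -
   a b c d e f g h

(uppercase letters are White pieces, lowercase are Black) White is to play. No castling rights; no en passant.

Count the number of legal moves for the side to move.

4

White to move; king on g4.
In check: yes, from the black rook on h4.
Legal moves: Kg5, Kf5, Kxh4, Kg3.
Count: 4.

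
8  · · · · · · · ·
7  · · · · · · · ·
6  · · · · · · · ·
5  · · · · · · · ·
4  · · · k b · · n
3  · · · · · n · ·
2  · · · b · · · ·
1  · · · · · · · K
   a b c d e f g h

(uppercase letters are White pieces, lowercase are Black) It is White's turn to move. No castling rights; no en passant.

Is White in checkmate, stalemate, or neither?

White to move; white king on h1.
In check: no.
King squares — g1: attacked by Nf3; g2: attacked by Nh4; h2: attacked by Nf3.
Legal moves for White: none.
Not in check and no legal moves → stalemate.

stalemate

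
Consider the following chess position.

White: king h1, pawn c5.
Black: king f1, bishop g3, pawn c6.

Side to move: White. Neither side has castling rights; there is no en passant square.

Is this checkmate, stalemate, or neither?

White to move; white king on h1.
In check: no.
King squares — g1: attacked by Kf1; g2: attacked by Kf1; h2: attacked by Bg3.
Legal moves for White: none.
Not in check and no legal moves → stalemate.

stalemate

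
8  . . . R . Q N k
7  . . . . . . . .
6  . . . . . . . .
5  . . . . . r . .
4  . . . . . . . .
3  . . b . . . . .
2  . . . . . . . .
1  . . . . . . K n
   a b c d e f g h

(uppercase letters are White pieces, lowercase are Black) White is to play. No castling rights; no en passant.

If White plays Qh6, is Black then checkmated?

yes

After Qh6: black king on h8; in check: yes, from the white queen on h6.
King squares — g7: attacked by Qh6; h7: attacked by Qh6; g8: attacked by Rd8.
Black has no legal moves → checkmate.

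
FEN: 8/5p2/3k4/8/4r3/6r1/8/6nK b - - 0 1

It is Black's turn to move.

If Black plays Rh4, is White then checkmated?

yes

After Rh4: white king on h1; in check: yes, from the black rook on h4.
King squares — g1: attacked by Rg3; g2: attacked by Rg3; h2: attacked by Rh4.
White has no legal moves → checkmate.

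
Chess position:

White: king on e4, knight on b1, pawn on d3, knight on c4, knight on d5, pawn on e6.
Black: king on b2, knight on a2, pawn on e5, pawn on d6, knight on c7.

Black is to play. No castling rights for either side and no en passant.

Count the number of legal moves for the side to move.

Black to move; king on b2.
In check: yes, from the white knight on c4.
Legal moves: Kb3, Kc2, Kc1, Kxb1, Ka1.
Count: 5.

5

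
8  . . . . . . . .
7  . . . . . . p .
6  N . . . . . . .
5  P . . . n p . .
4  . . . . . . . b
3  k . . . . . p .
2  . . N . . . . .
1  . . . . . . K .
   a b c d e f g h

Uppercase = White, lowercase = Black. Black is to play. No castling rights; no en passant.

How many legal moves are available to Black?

Black to move; king on a3.
In check: yes, from the white knight on c2.
Legal moves: Ka4, Kb3, Kb2, Ka2.
Count: 4.

4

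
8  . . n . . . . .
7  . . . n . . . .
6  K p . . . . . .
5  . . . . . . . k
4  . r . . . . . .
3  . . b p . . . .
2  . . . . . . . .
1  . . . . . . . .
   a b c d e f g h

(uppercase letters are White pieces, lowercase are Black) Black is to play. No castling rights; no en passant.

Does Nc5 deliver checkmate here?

yes

After Nc5: white king on a6; in check: yes, from the black knight on c5.
King squares — a5: attacked by Pb6; b5: attacked by Rb4; b6: attacked by Rb4; a7: attacked by Nc8; b7: attacked by Nc5.
White has no legal moves → checkmate.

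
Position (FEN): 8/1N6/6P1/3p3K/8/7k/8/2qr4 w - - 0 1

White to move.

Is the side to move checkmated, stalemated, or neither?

White to move; white king on h5.
In check: no.
Legal moves for White: Nd8, Nd6, Nc5, Na5, g7.
White has 5 legal moves and is not in check → neither.

neither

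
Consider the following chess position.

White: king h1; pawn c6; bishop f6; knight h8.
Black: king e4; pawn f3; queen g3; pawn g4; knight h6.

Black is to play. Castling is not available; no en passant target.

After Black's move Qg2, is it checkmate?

yes

After Qg2: white king on h1; in check: yes, from the black queen on g2.
King squares — g1: attacked by Qg2; g2: attacked by Pf3; h2: attacked by Qg2.
White has no legal moves → checkmate.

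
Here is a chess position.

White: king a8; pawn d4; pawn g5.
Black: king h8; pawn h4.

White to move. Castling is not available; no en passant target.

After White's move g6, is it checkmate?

no

After g6: black king on h8; in check: no.
Black is not in check, so this cannot be checkmate.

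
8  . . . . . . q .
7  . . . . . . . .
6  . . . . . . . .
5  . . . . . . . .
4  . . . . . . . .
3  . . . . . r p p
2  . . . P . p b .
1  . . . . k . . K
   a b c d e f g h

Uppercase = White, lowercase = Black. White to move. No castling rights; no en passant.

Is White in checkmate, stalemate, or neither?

checkmate

White to move; white king on h1.
In check: yes, from the black bishop on g2.
King squares — g1: attacked by Pf2; g2: attacked by Ph3; h2: attacked by Pg3.
Legal moves for White: none.
In check with no legal moves → checkmate.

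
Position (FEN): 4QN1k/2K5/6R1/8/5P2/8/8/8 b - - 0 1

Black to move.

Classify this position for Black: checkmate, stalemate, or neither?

Black to move; black king on h8.
In check: no.
King squares — g7: attacked by Rg6; h7: attacked by Nf8; g8: attacked by Rg6.
Legal moves for Black: none.
Not in check and no legal moves → stalemate.

stalemate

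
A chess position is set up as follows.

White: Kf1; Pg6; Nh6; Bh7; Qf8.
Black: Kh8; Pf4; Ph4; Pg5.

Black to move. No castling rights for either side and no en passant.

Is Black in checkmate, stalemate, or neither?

checkmate

Black to move; black king on h8.
In check: yes, from the white queen on f8.
King squares — g7: attacked by Qf8; h7: attacked by Pg6; g8: attacked by Nh6.
Legal moves for Black: none.
In check with no legal moves → checkmate.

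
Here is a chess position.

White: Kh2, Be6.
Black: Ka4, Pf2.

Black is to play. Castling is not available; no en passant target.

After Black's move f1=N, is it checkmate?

After f1=N: white king on h2; in check: yes, from the black knight on f1.
White has 4 legal replies: Kh3, Kg2, Kh1, Kg1.
In check but a legal move exists → not checkmate.

no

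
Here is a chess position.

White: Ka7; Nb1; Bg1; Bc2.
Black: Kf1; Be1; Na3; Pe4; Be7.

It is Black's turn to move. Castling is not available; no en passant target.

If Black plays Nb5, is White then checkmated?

After Nb5: white king on a7; in check: yes, from the black knight on b5.
White has 5 legal replies: Kb8, Ka8, Kb7, Kb6, Ka6.
In check but a legal move exists → not checkmate.

no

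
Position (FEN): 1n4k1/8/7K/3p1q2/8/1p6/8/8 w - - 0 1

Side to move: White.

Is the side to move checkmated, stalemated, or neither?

White to move; white king on h6.
In check: no.
King squares — g5: attacked by Qf5; h5: attacked by Qf5; g6: attacked by Qf5; g7: attacked by Kg8; h7: attacked by Qf5.
Legal moves for White: none.
Not in check and no legal moves → stalemate.

stalemate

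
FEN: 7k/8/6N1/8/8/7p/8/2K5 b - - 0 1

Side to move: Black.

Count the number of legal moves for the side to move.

Black to move; king on h8.
In check: yes, from the white knight on g6.
Legal moves: Kg8, Kh7, Kg7.
Count: 3.

3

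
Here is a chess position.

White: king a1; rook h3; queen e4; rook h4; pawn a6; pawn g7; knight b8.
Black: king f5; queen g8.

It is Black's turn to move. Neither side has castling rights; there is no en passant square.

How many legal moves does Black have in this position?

2

Black to move; king on f5.
In check: yes, from the white queen on e4.
Legal moves: Kf6, Kg5.
Count: 2.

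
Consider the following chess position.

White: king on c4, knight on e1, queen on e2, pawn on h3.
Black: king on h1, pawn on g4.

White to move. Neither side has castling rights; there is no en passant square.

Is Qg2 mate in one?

After Qg2: black king on h1; in check: yes, from the white queen on g2.
King squares — g1: attacked by Qg2; g2: attacked by Ne1; h2: attacked by Qg2.
Black has no legal moves → checkmate.

yes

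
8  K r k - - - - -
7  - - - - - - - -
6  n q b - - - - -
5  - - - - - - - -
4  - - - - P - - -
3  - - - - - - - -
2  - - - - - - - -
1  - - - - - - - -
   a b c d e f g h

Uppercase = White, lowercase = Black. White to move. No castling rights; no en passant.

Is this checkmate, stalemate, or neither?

checkmate

White to move; white king on a8.
In check: yes, from the black bishop on c6 and the black rook on b8.
King squares — a7: attacked by Qb6; b7: attacked by Qb6; b8: attacked by Na6.
Legal moves for White: none.
In check with no legal moves → checkmate.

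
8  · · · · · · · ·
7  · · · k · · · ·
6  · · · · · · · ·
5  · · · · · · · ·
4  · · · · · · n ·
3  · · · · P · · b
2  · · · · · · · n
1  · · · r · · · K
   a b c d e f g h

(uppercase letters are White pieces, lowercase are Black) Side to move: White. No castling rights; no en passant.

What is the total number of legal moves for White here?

0

White to move; king on h1.
In check: yes, from the black rook on d1.
Legal moves: none.
Count: 0.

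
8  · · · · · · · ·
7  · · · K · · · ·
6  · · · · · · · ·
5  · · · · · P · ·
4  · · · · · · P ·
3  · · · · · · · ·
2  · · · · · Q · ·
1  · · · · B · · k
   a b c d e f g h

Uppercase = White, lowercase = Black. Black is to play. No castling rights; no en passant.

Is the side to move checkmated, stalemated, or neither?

stalemate

Black to move; black king on h1.
In check: no.
King squares — g1: attacked by Qf2; g2: attacked by Qf2; h2: attacked by Qf2.
Legal moves for Black: none.
Not in check and no legal moves → stalemate.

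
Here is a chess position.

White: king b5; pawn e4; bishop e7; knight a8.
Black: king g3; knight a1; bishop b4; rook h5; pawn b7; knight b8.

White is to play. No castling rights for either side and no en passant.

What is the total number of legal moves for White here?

7

White to move; king on b5.
In check: yes, from the black rook on h5.
Legal moves: Kb6, Kc4, Kxb4, Ka4, Bg5, Bc5, e5.
Count: 7.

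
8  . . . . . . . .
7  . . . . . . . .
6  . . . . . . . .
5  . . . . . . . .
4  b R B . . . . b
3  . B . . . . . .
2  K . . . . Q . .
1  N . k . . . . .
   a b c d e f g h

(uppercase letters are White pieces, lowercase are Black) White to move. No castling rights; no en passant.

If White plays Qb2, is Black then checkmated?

After Qb2: black king on c1; in check: yes, from the white queen on b2.
King squares — b1: attacked by Ka2; d1: attacked by Bb3; b2: attacked by Ka2; c2: attacked by Na1; d2: attacked by Qb2.
Black has no legal moves → checkmate.

yes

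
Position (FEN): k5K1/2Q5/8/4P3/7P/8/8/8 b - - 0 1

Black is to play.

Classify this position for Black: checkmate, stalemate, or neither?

stalemate

Black to move; black king on a8.
In check: no.
King squares — a7: attacked by Qc7; b7: attacked by Qc7; b8: attacked by Qc7.
Legal moves for Black: none.
Not in check and no legal moves → stalemate.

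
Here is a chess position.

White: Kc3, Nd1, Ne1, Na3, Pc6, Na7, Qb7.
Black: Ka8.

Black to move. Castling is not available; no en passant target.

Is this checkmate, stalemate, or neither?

checkmate

Black to move; black king on a8.
In check: yes, from the white queen on b7.
King squares — a7: attacked by Qb7; b7: attacked by Pc6; b8: attacked by Qb7.
Legal moves for Black: none.
In check with no legal moves → checkmate.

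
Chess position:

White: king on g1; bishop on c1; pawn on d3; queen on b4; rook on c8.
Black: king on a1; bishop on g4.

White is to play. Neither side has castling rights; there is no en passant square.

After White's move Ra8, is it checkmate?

After Ra8: black king on a1; in check: yes, from the white rook on a8.
King squares — b1: attacked by Qb4; a2: attacked by Ra8; b2: attacked by Bc1.
Black has no legal moves → checkmate.

yes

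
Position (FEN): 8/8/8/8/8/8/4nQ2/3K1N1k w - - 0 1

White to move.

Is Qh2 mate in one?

After Qh2: black king on h1; in check: yes, from the white queen on h2.
King squares — g1: attacked by Qh2; g2: attacked by Qh2; h2: attacked by Nf1.
Black has no legal moves → checkmate.

yes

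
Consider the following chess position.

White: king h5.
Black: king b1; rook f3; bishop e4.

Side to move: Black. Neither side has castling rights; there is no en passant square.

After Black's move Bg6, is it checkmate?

no

After Bg6: white king on h5; in check: yes, from the black bishop on g6.
White has 5 legal replies: Kh6, Kxg6, Kg5, Kh4, Kg4.
In check but a legal move exists → not checkmate.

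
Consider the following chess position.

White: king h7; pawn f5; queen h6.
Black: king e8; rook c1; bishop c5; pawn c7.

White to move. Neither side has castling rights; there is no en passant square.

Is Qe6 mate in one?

no

After Qe6: black king on e8; in check: yes, from the white queen on e6.
Black has 3 legal replies: Kf8, Kd8, Be7.
In check but a legal move exists → not checkmate.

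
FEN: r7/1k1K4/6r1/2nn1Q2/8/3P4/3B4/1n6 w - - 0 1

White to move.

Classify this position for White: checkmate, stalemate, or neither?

checkmate

White to move; white king on d7.
In check: yes, from the black knight on c5.
King squares — c6: attacked by Rg6; d6: attacked by Rg6; e6: attacked by Nc5; c7: attacked by Nd5; e7: attacked by Nd5; c8: attacked by Kb7; d8: attacked by Ra8; e8: attacked by Ra8.
Legal moves for White: none.
In check with no legal moves → checkmate.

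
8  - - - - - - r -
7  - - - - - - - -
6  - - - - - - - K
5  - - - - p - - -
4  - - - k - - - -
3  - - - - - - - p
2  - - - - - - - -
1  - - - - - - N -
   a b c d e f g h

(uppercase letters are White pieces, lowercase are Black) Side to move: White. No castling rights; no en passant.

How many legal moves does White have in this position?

5

White to move; king on h6.
In check: no.
Legal moves: Kh7, Kh5, Nxh3, Nf3+, Ne2+.
Count: 5.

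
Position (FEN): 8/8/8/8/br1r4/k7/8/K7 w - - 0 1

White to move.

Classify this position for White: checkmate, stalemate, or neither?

White to move; white king on a1.
In check: no.
King squares — b1: attacked by Rb4; a2: attacked by Ka3; b2: attacked by Ka3.
Legal moves for White: none.
Not in check and no legal moves → stalemate.

stalemate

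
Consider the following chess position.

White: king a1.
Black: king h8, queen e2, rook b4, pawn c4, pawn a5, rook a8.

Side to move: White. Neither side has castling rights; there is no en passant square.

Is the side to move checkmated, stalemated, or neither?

White to move; white king on a1.
In check: no.
King squares — b1: attacked by Rb4; a2: attacked by Qe2; b2: attacked by Qe2.
Legal moves for White: none.
Not in check and no legal moves → stalemate.

stalemate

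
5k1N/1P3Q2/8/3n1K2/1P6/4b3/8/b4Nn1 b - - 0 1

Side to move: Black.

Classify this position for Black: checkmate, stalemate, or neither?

Black to move; black king on f8.
In check: yes, from the white queen on f7.
King squares — e7: attacked by Qf7; f7: attacked by Nh8; g7: attacked by Qf7; e8: attacked by Qf7; g8: attacked by Qf7.
Legal moves for Black: none.
In check with no legal moves → checkmate.

checkmate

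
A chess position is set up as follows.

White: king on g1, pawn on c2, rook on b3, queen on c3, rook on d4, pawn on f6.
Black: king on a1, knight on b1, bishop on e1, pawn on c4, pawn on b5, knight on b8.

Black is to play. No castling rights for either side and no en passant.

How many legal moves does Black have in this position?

Black to move; king on a1.
In check: yes, from the white queen on c3.
Legal moves: Ka2, Bxc3, Nxc3.
Count: 3.

3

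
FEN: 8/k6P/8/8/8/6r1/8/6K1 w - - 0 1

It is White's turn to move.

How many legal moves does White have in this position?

4

White to move; king on g1.
In check: yes, from the black rook on g3.
Legal moves: Kh2, Kf2, Kh1, Kf1.
Count: 4.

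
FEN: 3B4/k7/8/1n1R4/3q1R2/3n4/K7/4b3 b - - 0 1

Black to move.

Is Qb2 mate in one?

yes

After Qb2: white king on a2; in check: yes, from the black queen on b2.
King squares — a1: attacked by Qb2; b1: attacked by Qb2; b2: attacked by Nd3; a3: attacked by Qb2; b3: attacked by Qb2.
White has no legal moves → checkmate.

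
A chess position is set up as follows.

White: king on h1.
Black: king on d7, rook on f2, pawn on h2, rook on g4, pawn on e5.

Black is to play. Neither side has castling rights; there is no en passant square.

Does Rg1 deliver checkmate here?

After Rg1: white king on h1; in check: yes, from the black rook on g1.
King squares — g1: attacked by Ph2; g2: attacked by Rg1; h2: attacked by Rf2.
White has no legal moves → checkmate.

yes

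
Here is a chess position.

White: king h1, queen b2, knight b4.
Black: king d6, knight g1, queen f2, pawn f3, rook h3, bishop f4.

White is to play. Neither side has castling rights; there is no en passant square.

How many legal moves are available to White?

White to move; king on h1.
In check: yes, from the black rook on h3.
Legal moves: none.
Count: 0.

0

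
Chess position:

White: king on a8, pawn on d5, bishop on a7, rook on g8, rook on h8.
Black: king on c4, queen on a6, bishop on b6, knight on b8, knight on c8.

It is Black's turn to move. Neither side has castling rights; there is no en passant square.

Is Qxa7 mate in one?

After Qxa7: white king on a8; in check: yes, from the black queen on a7.
King squares — a7: attacked by Bb6; b7: attacked by Qa7; b8: attacked by Qa7.
White has no legal moves → checkmate.

yes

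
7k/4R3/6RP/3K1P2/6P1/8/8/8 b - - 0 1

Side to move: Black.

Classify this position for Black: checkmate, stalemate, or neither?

stalemate

Black to move; black king on h8.
In check: no.
King squares — g7: attacked by Rg6; h7: attacked by Re7; g8: attacked by Rg6.
Legal moves for Black: none.
Not in check and no legal moves → stalemate.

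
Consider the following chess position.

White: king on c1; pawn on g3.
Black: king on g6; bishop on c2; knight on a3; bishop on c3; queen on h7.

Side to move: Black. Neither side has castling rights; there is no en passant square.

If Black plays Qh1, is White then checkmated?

yes

After Qh1: white king on c1; in check: yes, from the black queen on h1.
King squares — b1: attacked by Qh1; d1: attacked by Qh1; b2: attacked by Bc3; c2: attacked by Na3; d2: attacked by Bc3.
White has no legal moves → checkmate.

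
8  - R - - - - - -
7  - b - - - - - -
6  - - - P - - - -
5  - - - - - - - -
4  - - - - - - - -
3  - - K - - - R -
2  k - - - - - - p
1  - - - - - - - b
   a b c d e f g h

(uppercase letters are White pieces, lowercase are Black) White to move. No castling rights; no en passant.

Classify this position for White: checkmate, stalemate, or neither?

neither

White to move; white king on c3.
In check: no.
Legal moves for White include: Rh8, Rbg8, Rf8, Re8, Rd8, Rc8, Ra8+, Rxb7, Rgg8, Rg7, Rg6, Rg5, Rg4, Rh3, Rf3, Re3, Rd3, Rg2+, ... (list truncated; more exist).
White has legal moves and is not in check → neither.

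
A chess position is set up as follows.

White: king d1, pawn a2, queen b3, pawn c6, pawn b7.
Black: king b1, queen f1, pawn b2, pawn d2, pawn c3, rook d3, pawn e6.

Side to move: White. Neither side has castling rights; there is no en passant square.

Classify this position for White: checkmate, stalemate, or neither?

White to move; white king on d1.
In check: yes, from the black queen on f1.
King squares — c1: attacked by Kb1; e1: attacked by Qf1; c2: attacked by Kb1; d2: attacked by Pc3; e2: attacked by Qf1.
Legal moves for White: none.
In check with no legal moves → checkmate.

checkmate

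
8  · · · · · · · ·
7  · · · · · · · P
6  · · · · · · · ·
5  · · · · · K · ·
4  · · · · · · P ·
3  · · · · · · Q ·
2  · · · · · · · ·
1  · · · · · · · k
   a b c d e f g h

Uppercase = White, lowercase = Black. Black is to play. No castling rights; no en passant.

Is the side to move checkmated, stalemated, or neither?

stalemate

Black to move; black king on h1.
In check: no.
King squares — g1: attacked by Qg3; g2: attacked by Qg3; h2: attacked by Qg3.
Legal moves for Black: none.
Not in check and no legal moves → stalemate.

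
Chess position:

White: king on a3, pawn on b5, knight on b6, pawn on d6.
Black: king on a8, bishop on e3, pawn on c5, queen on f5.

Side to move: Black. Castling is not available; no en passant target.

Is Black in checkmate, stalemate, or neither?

neither

Black to move; black king on a8.
In check: yes, from the white knight on b6.
King squares — a7: available; b7: available; b8: available.
Legal moves for Black: Kb8, Kb7, Ka7.
Black is in check but has 3 legal moves → neither.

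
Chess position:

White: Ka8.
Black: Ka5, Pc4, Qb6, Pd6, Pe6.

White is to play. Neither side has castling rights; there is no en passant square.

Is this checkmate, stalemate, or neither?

stalemate

White to move; white king on a8.
In check: no.
King squares — a7: attacked by Qb6; b7: attacked by Qb6; b8: attacked by Qb6.
Legal moves for White: none.
Not in check and no legal moves → stalemate.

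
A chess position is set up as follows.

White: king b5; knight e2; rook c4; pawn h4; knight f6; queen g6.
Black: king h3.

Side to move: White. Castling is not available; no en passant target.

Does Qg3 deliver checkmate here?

yes

After Qg3: black king on h3; in check: yes, from the white queen on g3.
King squares — g2: attacked by Qg3; h2: attacked by Qg3; g3: attacked by Ne2; g4: attacked by Qg3; h4: attacked by Qg3.
Black has no legal moves → checkmate.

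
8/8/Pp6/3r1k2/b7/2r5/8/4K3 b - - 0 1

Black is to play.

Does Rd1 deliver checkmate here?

no

After Rd1: white king on e1; in check: yes, from the black rook on d1.
White has 2 legal replies: Kf2, Ke2.
In check but a legal move exists → not checkmate.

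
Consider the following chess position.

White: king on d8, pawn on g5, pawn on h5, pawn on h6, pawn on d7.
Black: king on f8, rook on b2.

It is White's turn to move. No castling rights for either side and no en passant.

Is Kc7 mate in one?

After Kc7: black king on f8; in check: no.
Black is not in check, so this cannot be checkmate.

no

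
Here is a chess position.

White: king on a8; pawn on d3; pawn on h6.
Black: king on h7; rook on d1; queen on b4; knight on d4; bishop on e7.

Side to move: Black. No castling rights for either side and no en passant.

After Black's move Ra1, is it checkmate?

yes

After Ra1: white king on a8; in check: yes, from the black rook on a1.
King squares — a7: attacked by Ra1; b7: attacked by Qb4; b8: attacked by Qb4.
White has no legal moves → checkmate.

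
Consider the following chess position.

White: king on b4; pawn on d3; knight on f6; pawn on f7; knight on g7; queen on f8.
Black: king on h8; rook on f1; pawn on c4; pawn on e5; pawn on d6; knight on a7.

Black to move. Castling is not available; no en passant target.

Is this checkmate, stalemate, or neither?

checkmate

Black to move; black king on h8.
In check: yes, from the white queen on f8.
King squares — g7: attacked by Qf8; h7: attacked by Nf6; g8: attacked by Nf6.
Legal moves for Black: none.
In check with no legal moves → checkmate.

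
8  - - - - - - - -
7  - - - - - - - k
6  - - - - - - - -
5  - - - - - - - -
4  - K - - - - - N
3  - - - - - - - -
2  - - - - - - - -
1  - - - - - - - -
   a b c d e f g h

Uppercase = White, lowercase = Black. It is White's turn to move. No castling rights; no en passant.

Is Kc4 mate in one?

no

After Kc4: black king on h7; in check: no.
Black is not in check, so this cannot be checkmate.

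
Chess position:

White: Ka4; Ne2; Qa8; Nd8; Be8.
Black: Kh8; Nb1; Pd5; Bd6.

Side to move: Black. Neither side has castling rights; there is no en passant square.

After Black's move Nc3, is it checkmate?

After Nc3: white king on a4; in check: yes, from the black knight on c3.
White has 3 legal replies: Ka5, Kb3, Nxc3.
In check but a legal move exists → not checkmate.

no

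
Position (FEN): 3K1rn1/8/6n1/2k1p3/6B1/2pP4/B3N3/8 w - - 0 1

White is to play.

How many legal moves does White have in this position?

White to move; king on d8.
In check: yes, from the black rook on f8.
Legal moves: Kd7, Kc7.
Count: 2.

2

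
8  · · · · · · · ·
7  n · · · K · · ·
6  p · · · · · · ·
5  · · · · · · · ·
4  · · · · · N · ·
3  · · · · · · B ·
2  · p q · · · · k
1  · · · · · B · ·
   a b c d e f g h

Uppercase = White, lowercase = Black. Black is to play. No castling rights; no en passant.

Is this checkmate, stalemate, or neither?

neither

Black to move; black king on h2.
In check: yes, from the white bishop on g3.
King squares — g1: available; h1: available; g2: attacked by Bf1; g3: available; h3: attacked by Bf1.
Legal moves for Black: Kxg3, Kh1, Kg1.
Black is in check but has 3 legal moves → neither.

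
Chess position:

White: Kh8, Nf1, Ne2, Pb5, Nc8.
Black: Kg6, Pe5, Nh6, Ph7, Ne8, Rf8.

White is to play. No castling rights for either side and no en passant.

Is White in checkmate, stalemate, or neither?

checkmate

White to move; white king on h8.
In check: yes, from the black rook on f8.
King squares — g7: attacked by Kg6; h7: attacked by Kg6; g8: attacked by Nh6.
Legal moves for White: none.
In check with no legal moves → checkmate.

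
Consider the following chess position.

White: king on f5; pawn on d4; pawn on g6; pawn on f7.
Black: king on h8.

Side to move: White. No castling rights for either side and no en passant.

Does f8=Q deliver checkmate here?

After f8=Q: black king on h8; in check: yes, from the white queen on f8.
King squares — g7: attacked by Qf8; h7: attacked by Pg6; g8: attacked by Qf8.
Black has no legal moves → checkmate.

yes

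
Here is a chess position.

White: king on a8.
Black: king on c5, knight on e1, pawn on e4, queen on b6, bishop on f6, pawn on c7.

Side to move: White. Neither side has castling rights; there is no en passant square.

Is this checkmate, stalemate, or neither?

White to move; white king on a8.
In check: no.
King squares — a7: attacked by Qb6; b7: attacked by Qb6; b8: attacked by Qb6.
Legal moves for White: none.
Not in check and no legal moves → stalemate.

stalemate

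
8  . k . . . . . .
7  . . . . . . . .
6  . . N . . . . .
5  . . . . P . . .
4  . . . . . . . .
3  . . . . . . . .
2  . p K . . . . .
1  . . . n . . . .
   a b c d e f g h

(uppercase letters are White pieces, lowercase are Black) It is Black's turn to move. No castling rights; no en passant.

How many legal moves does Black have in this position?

4

Black to move; king on b8.
In check: yes, from the white knight on c6.
Legal moves: Kc8, Ka8, Kc7, Kb7.
Count: 4.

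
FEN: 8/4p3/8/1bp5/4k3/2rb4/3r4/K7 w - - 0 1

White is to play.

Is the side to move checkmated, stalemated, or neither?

stalemate

White to move; white king on a1.
In check: no.
King squares — b1: attacked by Bd3; a2: attacked by Rd2; b2: attacked by Rd2.
Legal moves for White: none.
Not in check and no legal moves → stalemate.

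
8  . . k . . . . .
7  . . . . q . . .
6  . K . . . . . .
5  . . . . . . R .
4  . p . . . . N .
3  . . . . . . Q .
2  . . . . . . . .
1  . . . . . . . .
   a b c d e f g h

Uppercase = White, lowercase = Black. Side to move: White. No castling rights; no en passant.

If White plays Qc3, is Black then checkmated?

After Qc3: black king on c8; in check: yes, from the white queen on c3.
Black has 6 legal replies: Kd8, Kb8, Kd7, Qc7+, Qc5+, bxc3.
In check but a legal move exists → not checkmate.

no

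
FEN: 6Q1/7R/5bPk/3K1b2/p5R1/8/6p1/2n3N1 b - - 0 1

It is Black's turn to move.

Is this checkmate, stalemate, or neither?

checkmate

Black to move; black king on h6.
In check: yes, from the white rook on h7.
King squares — g5: attacked by Rg4; h5: attacked by Rh7; g6: attacked by Rg4; g7: attacked by Rh7; h7: attacked by Pg6.
Legal moves for Black: none.
In check with no legal moves → checkmate.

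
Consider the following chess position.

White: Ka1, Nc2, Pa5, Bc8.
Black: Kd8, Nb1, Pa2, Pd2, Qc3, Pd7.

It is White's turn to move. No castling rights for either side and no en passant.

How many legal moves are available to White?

White to move; king on a1.
In check: yes, from the black queen on c3.
Legal moves: Kxa2.
Count: 1.

1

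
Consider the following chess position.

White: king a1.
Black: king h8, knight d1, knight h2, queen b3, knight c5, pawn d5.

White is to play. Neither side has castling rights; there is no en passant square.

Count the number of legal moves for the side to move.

0

White to move; king on a1.
In check: no.
Legal moves: none.
Count: 0.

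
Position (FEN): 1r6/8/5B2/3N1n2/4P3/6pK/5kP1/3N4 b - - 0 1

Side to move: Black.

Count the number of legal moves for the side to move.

Black to move; king on f2.
In check: yes, from the white knight on d1.
Legal moves: Ke2, Kg1, Kf1, Ke1.
Count: 4.

4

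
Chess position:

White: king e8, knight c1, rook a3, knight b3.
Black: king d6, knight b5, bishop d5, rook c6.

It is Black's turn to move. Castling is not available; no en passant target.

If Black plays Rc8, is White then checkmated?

After Rc8: white king on e8; in check: yes, from the black rook on c8.
King squares — d7: attacked by Kd6; e7: attacked by Kd6; f7: attacked by Bd5; d8: attacked by Rc8; f8: attacked by Rc8.
White has no legal moves → checkmate.

yes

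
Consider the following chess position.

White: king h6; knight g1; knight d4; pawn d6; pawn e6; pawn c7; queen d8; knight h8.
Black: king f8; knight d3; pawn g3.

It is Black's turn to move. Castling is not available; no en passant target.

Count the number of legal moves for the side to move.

0

Black to move; king on f8.
In check: yes, from the white queen on d8.
Legal moves: none.
Count: 0.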